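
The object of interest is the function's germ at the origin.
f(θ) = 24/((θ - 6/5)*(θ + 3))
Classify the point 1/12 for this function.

Denominator factors: θ + 3 = 37/12 at θ = 1/12; θ - 6/5 = -67/60 at θ = 1/12 — none vanishes.
So the germ continues analytically to 1/12.

The point is a regular point.


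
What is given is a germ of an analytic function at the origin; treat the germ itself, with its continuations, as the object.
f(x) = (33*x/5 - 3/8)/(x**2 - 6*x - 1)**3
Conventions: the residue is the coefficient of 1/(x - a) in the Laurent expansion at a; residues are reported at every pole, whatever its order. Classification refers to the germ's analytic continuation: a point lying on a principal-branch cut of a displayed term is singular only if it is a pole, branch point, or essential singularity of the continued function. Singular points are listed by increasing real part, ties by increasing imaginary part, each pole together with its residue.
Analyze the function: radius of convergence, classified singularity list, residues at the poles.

Denominator factor (x**2 - 6*x - 1)^3: discriminant 40, real irrational roots 3 + sqrt(10) and 3 - sqrt(10); poles of order 3, moduli 3 + sqrt(10) and -3 + sqrt(10).
The radius of convergence is the smallest modulus among the singular points: -3 + sqrt(10).
The factor x**2 - 6*x - 1 splits as (x - a)(x - a') with a = 3 - sqrt(10), a' = 3 + sqrt(10). At the order-3 pole a set g(x) = (x - a)^3*f(x) = [33*x/5 - 3/8] / (x - a')^3.
Order-3 pole: residue = g''(a)/2; g''(3 - sqrt(10)) = -(2331/320000)*sqrt(10), so the residue is -(2331/640000)*sqrt(10).
The factor x**2 - 6*x - 1 splits as (x - a)(x - a') with a = 3 + sqrt(10), a' = 3 - sqrt(10). At the order-3 pole a set g(x) = (x - a)^3*f(x) = [33*x/5 - 3/8] / (x - a')^3.
Order-3 pole: residue = g''(a)/2; g''(3 + sqrt(10)) = (2331/320000)*sqrt(10), so the residue is (2331/640000)*sqrt(10).
List the singular points by increasing real part (a conjugate pair: the negative imaginary part first).

Radius of convergence at 0: -3 + sqrt(10).
At 3 - sqrt(10): a pole of order 3; residue -(2331/640000)*sqrt(10).
At 3 + sqrt(10): a pole of order 3; residue (2331/640000)*sqrt(10).


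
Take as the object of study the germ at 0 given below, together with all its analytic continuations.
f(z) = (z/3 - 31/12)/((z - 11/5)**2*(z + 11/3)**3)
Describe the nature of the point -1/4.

The point is a regular point.

Denominator factors: z + 11/3 = 41/12 at z = -1/4; z - 11/5 = -49/20 at z = -1/4 — none vanishes.
So the germ continues analytically to -1/4.


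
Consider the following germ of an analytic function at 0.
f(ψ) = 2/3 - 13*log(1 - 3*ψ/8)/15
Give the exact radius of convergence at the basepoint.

The radius of convergence is 8/3.

Branch term (-13/15)*log(1 - ψ/(8/3)): its argument vanishes at ψ = 8/3, a logarithmic branch point, modulus 8/3.
The radius of convergence is the smallest modulus among the singular points: 8/3.


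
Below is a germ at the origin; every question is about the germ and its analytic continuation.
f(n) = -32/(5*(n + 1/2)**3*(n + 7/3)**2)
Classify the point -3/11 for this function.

Denominator factors: n + 1/2 = 5/22 at n = -3/11; n + 7/3 = 68/33 at n = -3/11 — none vanishes.
So the germ continues analytically to -3/11.

The point is a regular point.


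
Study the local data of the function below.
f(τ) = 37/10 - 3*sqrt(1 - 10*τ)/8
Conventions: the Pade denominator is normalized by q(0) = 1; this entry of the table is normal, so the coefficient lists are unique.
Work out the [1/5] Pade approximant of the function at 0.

The Pade approximant has numerator coefficients [133/40, -703361439723/28177835632]; denominator coefficients [1, -28428379005/3522229454, 5532745875/1761114727, 18019835625/7044458908, 98135896875/14088917816, 493400578125/28177835632].

Taylor coefficients needed (expand at 0): a_0 = 133/40, a_1 = 15/8, a_2 = 75/16, a_3 = 375/16, a_4 = 9375/64, a_5 = 65625/64, a_6 = 984375/128.
Write the denominator as Q(τ) = 1 + q1*τ + q2*τ^2 + q3*τ^3 + q4*τ^4 + q5*τ^5. Requiring Q*f - P = O(τ^7) with deg P <= 1 kills the coefficients of τ^2..τ^6 in Q*f:
  τ^2: a_2 + q1*a_1 + q2*a_0 = 0, i.e. 75/16 + (15/8)*q1 + (133/40)*q2 = 0.
  τ^3: a_3 + q1*a_2 + q2*a_1 + q3*a_0 = 0, i.e. 375/16 + (75/16)*q1 + (15/8)*q2 + (133/40)*q3 = 0.
  τ^4: a_4 + q1*a_3 + q2*a_2 + q3*a_1 + q4*a_0 = 0, i.e. 9375/64 + (375/16)*q1 + (75/16)*q2 + (15/8)*q3 + (133/40)*q4 = 0.
  τ^5: a_5 + q1*a_4 + q2*a_3 + q3*a_2 + q4*a_1 + q5*a_0 = 0, i.e. 65625/64 + (9375/64)*q1 + (375/16)*q2 + (75/16)*q3 + (15/8)*q4 + (133/40)*q5 = 0.
  τ^6: a_6 + q1*a_5 + q2*a_4 + q3*a_3 + q4*a_2 + q5*a_1 = 0, i.e. 984375/128 + (65625/64)*q1 + (9375/64)*q2 + (375/16)*q3 + (75/16)*q4 + (15/8)*q5 = 0.
Solving this linear system: q1 = -28428379005/3522229454, q2 = 5532745875/1761114727, q3 = 18019835625/7044458908, q4 = 98135896875/14088917816, q5 = 493400578125/28177835632.
The numerator is Q*f truncated at degree 1: P0 = a_0 = 133/40; P1 = a_1 + q1*a_0 = -703361439723/28177835632.


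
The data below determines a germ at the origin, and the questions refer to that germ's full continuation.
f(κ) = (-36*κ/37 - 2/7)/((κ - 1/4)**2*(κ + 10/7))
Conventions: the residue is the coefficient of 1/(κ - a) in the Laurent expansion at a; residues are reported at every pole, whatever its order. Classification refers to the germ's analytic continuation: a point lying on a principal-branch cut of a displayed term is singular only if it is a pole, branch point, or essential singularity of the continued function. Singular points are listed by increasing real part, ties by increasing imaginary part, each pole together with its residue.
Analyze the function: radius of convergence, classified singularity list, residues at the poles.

Radius of convergence at 0: 1/4.
At -10/7: a pole of order 1; residue 32032/81733.
At 1/4: a pole of order 2; residue -32032/81733.

Denominator factor (κ + 10/7): pole of order 1 at -10/7, modulus 10/7.
Denominator factor (κ - 1/4)^2: pole of order 2 at 1/4, modulus 1/4.
The radius of convergence is the smallest modulus among the singular points: 1/4.
At the order-1 pole -10/7 set g(κ) = (κ - (-10/7))*f(κ) = (-36*κ/37 - 2/7)/(κ - 1/4)**2.
Simple pole: residue = g(a) at a = -10/7, which is 32032/81733.
At the order-2 pole 1/4 set g(κ) = (κ - (1/4))^2*f(κ) = (-36*κ/37 - 2/7)/(κ + 10/7).
Order-2 pole: residue = g'(a); g'(1/4) = -32032/81733, so the residue is -32032/81733.
List the singular points by increasing real part (a conjugate pair: the negative imaginary part first).


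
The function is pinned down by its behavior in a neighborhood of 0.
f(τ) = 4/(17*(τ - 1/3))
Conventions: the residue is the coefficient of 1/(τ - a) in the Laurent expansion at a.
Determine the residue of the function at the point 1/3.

At the order-1 pole 1/3 set g(τ) = (τ - (1/3))*f(τ) = 4/17.
Simple pole: residue = g(a) at a = 1/3, which is 4/17.

The residue is 4/17.


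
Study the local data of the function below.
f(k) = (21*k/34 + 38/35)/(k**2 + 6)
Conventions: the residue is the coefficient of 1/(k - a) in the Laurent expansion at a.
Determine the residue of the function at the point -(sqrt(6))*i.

The factor k**2 + 6 splits as (k - a)(k - a') with a = -(sqrt(6))*i, a' = (sqrt(6))*i. At the order-1 pole a set g(k) = (k - a)*f(k) = [21*k/34 + 38/35] / (k - a').
Simple pole: residue = g(a) at a = -(sqrt(6))*i, which is (21/68) + ((19/210)*sqrt(6))*i.

The residue is (21/68) + ((19/210)*sqrt(6))*i.


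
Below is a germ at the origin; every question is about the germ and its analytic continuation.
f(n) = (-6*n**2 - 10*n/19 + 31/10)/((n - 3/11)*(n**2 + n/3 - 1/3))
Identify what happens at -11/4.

Denominator factors: n**2 + n/3 - 1/3 = 101/16 at n = -11/4; n - 3/11 = -133/44 at n = -11/4 — none vanishes.
So the germ continues analytically to -11/4.

The point is a regular point.


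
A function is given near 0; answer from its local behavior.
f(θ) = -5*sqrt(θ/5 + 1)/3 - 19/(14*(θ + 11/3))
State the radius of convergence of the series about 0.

The radius of convergence is 11/3.

Denominator factor (θ + 11/3): pole of order 1 at -11/3, modulus 11/3.
Branch term (-5/3)*sqrt(1 - θ/(-5)): its argument vanishes at θ = -5, a square-root branch point, modulus 5.
The radius of convergence is the smallest modulus among the singular points: 11/3.


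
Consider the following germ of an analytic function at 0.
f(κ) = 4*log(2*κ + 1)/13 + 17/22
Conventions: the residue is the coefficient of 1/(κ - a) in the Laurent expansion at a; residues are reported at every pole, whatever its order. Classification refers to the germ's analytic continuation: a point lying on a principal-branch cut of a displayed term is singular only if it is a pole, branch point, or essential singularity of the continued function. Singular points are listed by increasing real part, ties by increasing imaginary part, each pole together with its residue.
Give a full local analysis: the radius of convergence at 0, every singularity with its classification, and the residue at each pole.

Branch term (4/13)*log(1 - κ/(-1/2)): its argument vanishes at κ = -1/2, a logarithmic branch point, modulus 1/2.
The radius of convergence is the smallest modulus among the singular points: 1/2.

Radius of convergence at 0: 1/2.
At -1/2: a logarithmic branch point.


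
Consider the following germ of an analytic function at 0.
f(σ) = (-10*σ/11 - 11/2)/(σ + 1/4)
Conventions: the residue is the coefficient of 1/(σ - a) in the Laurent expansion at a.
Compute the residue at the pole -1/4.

At the order-1 pole -1/4 set g(σ) = (σ - (-1/4))*f(σ) = -10*σ/11 - 11/2.
Simple pole: residue = g(a) at a = -1/4, which is -58/11.

The residue is -58/11.


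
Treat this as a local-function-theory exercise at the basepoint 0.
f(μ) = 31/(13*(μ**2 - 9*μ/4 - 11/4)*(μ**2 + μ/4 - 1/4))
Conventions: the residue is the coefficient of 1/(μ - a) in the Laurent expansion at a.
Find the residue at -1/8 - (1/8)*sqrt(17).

The factor μ**2 + μ/4 - 1/4 splits as (μ - a)(μ - a') with a = -1/8 - (1/8)*sqrt(17), a' = -1/8 + (1/8)*sqrt(17). At the order-1 pole a set g(μ) = (μ - a)*f(μ) = [31/(13*(μ**2 - 9*μ/4 - 11/4))] / (μ - a').
Simple pole: residue = g(a) at a = -1/8 - (1/8)*sqrt(17), which is 62/65 + (434/1105)*sqrt(17).

The residue is 62/65 + (434/1105)*sqrt(17).


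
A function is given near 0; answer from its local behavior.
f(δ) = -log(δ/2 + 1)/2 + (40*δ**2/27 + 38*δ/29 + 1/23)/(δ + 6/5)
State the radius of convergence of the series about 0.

Denominator factor (δ + 6/5): pole of order 1 at -6/5, modulus 6/5.
Branch term (-1/2)*log(1 - δ/(-2)): its argument vanishes at δ = -2, a logarithmic branch point, modulus 2.
The radius of convergence is the smallest modulus among the singular points: 6/5.

The radius of convergence is 6/5.


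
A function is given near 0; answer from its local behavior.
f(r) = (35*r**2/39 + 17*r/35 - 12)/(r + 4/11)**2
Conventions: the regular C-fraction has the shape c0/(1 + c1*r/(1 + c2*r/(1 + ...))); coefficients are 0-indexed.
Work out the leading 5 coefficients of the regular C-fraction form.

Taylor coefficients (expand at 0): a_0 = -363/4, a_1 = 281567/560, a_2 = -181036691/87360, a_3 = 2654092529/349440, a_4 = -12161532009/465920.
c0 = a_0 = -363/4. Peel one level at a time: if S = 1 + c*r/S' with S'(0) = 1, then c is the r-coefficient of S and S' = c*r/(S - 1).
S_1 = c0/f = 1 + (2327/420)*r + (1502341/191100)*r^2 + ...; c1 = 2327/420.
S_2 = c1*r/(S_1 - 1) = 1 + (-1502341/1058785)*r + (15493278784/8236107009)*r^2 + ...; c2 = -1502341/1058785.
S_3 = c2*r/(S_2 - 1) = 1 + (542264757440/409025858319)*r + (-166068581966000/2376650989735893)*r^2 + ...; c3 = 542264757440/409025858319.
S_4 = c3*r/(S_3 - 1) = 1 + (2850575/54084276)*r + ...; c4 = 2850575/54084276.

The regular C-fraction coefficients are [-363/4, 2327/420, -1502341/1058785, 542264757440/409025858319, 2850575/54084276].


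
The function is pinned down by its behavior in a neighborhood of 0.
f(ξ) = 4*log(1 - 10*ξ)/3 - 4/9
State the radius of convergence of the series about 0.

Branch term (4/3)*log(1 - ξ/(1/10)): its argument vanishes at ξ = 1/10, a logarithmic branch point, modulus 1/10.
The radius of convergence is the smallest modulus among the singular points: 1/10.

The radius of convergence is 1/10.


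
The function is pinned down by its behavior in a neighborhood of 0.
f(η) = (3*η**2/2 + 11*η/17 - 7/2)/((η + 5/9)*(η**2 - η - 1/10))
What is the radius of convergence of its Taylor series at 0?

Denominator factor (η**2 - η - 1/10): discriminant 7/5, real irrational roots 1/2 + (1/10)*sqrt(35) and 1/2 - (1/10)*sqrt(35); poles of order 1, moduli 1/2 + (1/10)*sqrt(35) and -1/2 + (1/10)*sqrt(35).
Denominator factor (η + 5/9): pole of order 1 at -5/9, modulus 5/9.
The radius of convergence is the smallest modulus among the singular points: -1/2 + (1/10)*sqrt(35).

The radius of convergence is -1/2 + (1/10)*sqrt(35).


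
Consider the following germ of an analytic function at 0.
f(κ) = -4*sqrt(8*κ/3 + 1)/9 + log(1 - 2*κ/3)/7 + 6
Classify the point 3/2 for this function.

The term (1/7)*log(1 - κ/(3/2)) has argument 1 - 3/2/(3/2) = 0 at 3/2: a logarithmic (infinitely-sheeted) branch point; the remaining terms are analytic or single-valued there.

The point is a logarithmic branch point.


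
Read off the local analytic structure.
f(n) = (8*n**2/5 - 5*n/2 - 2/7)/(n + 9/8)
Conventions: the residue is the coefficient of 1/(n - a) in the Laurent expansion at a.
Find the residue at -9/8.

The residue is 2549/560.

At the order-1 pole -9/8 set g(n) = (n - (-9/8))*f(n) = 8*n**2/5 - 5*n/2 - 2/7.
Simple pole: residue = g(a) at a = -9/8, which is 2549/560.


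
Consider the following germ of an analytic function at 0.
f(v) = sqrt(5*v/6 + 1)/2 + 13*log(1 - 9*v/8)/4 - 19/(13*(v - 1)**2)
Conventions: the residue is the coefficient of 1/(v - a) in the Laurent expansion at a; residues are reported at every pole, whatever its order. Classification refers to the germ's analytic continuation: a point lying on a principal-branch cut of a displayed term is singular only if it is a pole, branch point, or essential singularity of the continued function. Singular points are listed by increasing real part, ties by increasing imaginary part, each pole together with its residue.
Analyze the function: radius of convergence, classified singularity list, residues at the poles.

Denominator factor (v - 1)^2: pole of order 2 at 1, modulus 1.
Branch term (1/2)*sqrt(1 - v/(-6/5)): its argument vanishes at v = -6/5, a square-root branch point, modulus 6/5.
Branch term (13/4)*log(1 - v/(8/9)): its argument vanishes at v = 8/9, a logarithmic branch point, modulus 8/9.
The radius of convergence is the smallest modulus among the singular points: 8/9.
The branch terms are analytic at 1 and contribute nothing to the residue; only the rational part matters.
At the order-2 pole 1 set g(v) = (v - (1))^2*(rational part) = -19/13.
Order-2 pole: residue = g'(a); g'(1) = 0, so the residue is 0.
List the singular points by increasing real part (a conjugate pair: the negative imaginary part first).

Radius of convergence at 0: 8/9.
At -6/5: an algebraic (square-root) branch point.
At 8/9: a logarithmic branch point.
At 1: a pole of order 2; residue 0.


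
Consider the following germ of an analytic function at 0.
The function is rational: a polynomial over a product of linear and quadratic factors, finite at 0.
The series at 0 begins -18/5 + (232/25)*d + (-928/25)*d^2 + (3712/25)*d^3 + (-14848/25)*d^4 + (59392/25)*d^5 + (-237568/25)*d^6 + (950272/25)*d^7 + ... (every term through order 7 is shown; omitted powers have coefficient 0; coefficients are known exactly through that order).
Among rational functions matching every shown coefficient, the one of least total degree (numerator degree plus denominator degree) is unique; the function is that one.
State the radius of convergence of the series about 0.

The radius of convergence is 1/4.

No rational of total degree below 2 reproduces all 8 coefficients; solving the [1/1] Pade equations on them gives f(d) = (-32*d/25 - 9/10)/(d + 1/4), whose expansion matches every shown term.
Denominator factor (d + 1/4): pole of order 1 at -1/4, modulus 1/4.
The radius of convergence is the smallest modulus among the singular points: 1/4.


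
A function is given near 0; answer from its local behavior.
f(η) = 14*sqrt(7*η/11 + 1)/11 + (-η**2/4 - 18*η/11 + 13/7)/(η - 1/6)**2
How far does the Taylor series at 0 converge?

The radius of convergence is 1/6.

Denominator factor (η - 1/6)^2: pole of order 2 at 1/6, modulus 1/6.
Branch term (14/11)*sqrt(1 - η/(-11/7)): its argument vanishes at η = -11/7, a square-root branch point, modulus 11/7.
The radius of convergence is the smallest modulus among the singular points: 1/6.


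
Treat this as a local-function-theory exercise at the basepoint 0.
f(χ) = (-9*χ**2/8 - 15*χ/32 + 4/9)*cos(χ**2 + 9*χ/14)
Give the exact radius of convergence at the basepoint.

The factor cos(χ**2 + 9*χ/14) is entire and contributes no finite singular point.
The polynomial part has no poles.
No finite singular points: the Taylor series at 0 converges everywhere.

The radius of convergence is infinite.


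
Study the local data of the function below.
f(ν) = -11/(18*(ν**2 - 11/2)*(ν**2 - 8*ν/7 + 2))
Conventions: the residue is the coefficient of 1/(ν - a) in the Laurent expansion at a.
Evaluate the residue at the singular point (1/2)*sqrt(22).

The residue is -616/86553 - (245/57702)*sqrt(22).

The factor ν**2 - 11/2 splits as (ν - a)(ν - a') with a = (1/2)*sqrt(22), a' = -(1/2)*sqrt(22). At the order-1 pole a set g(ν) = (ν - a)*f(ν) = [-11/(18*(ν**2 - 8*ν/7 + 2))] / (ν - a').
Simple pole: residue = g(a) at a = (1/2)*sqrt(22), which is -616/86553 - (245/57702)*sqrt(22).


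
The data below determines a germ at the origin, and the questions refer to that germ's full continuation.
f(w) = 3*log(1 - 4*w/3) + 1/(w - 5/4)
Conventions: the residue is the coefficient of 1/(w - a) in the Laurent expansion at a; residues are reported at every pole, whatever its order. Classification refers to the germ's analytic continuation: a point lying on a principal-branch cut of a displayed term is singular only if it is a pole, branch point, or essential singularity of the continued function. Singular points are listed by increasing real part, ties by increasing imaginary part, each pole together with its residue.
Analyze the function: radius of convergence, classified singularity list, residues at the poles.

Radius of convergence at 0: 3/4.
At 3/4: a logarithmic branch point.
At 5/4: a pole of order 1; residue 1.

Denominator factor (w - 5/4): pole of order 1 at 5/4, modulus 5/4.
Branch term (3)*log(1 - w/(3/4)): its argument vanishes at w = 3/4, a logarithmic branch point, modulus 3/4.
The radius of convergence is the smallest modulus among the singular points: 3/4.
The branch term is analytic at 5/4 and contributes nothing to the residue; only the rational part matters.
At the order-1 pole 5/4 set g(w) = (w - (5/4))*(rational part) = 1.
Simple pole: residue = g(a) at a = 5/4, which is 1.
List the singular points by increasing real part (a conjugate pair: the negative imaginary part first).


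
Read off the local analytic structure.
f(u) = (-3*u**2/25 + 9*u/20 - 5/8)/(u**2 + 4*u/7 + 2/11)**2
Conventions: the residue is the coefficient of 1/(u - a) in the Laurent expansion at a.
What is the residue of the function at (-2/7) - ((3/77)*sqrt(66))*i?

The factor u**2 + 4*u/7 + 2/11 splits as (u - a)(u - a') with a = (-2/7) - ((3/77)*sqrt(66))*i, a' = (-2/7) + ((3/77)*sqrt(66))*i. At the order-2 pole a set g(u) = (u - a)^2*f(u) = [-3*u**2/25 + 9*u/20 - 5/8] / (u - a')^2.
Order-2 pole: residue = g'(a); g'((-2/7) - ((3/77)*sqrt(66))*i) = -((585109/777600)*sqrt(66))*i, so the residue is -((585109/777600)*sqrt(66))*i.

The residue is -((585109/777600)*sqrt(66))*i.


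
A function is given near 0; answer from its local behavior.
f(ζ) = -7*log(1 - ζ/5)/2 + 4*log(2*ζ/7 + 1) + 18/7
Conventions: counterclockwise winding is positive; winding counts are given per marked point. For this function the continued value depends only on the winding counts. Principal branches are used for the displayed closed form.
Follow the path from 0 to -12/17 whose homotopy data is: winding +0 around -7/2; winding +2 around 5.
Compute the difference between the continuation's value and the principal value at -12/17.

The rational part is single-valued and drops out of the difference; each branch term changes only by its own monodromy.
(-7/2)*log(1 - ζ/(5)): each positive loop around 5 adds 2*pi*i to the log, so winding +2 contributes (-7/2)*(2)*2*pi*i = -(14)*pi*i.
(4)*log(1 - ζ/(-7/2)): winding 0 around -7/2, so this term returns to its principal value, contribution 0.
Summing the contributions at ζ = -12/17 gives -(14)*pi*i.

Continued minus principal equals -(14)*pi*i.


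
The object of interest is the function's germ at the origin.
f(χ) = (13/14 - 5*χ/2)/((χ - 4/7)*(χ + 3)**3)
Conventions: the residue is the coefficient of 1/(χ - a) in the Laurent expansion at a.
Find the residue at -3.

At the order-3 pole -3 set g(χ) = (χ - (-3))^3*f(χ) = (13/14 - 5*χ/2)/(χ - 4/7).
Order-3 pole: residue = g''(a)/2; g''(-3) = 343/15625, so the residue is 343/31250.

The residue is 343/31250.


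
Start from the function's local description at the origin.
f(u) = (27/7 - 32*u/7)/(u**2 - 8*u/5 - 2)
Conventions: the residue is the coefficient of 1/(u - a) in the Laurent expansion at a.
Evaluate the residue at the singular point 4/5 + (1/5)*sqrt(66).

The residue is -16/7 + (1/132)*sqrt(66).

The factor u**2 - 8*u/5 - 2 splits as (u - a)(u - a') with a = 4/5 + (1/5)*sqrt(66), a' = 4/5 - (1/5)*sqrt(66). At the order-1 pole a set g(u) = (u - a)*f(u) = [27/7 - 32*u/7] / (u - a').
Simple pole: residue = g(a) at a = 4/5 + (1/5)*sqrt(66), which is -16/7 + (1/132)*sqrt(66).


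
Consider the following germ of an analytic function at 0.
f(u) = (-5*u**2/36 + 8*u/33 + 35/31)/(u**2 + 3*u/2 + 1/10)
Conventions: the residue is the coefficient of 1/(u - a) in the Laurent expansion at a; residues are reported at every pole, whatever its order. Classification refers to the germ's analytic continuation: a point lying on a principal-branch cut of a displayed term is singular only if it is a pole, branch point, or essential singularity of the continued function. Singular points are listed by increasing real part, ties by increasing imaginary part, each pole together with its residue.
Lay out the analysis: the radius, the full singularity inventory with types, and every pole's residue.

Denominator factor (u**2 + 3*u/2 + 1/10): discriminant 37/20, real irrational roots -3/4 + (1/20)*sqrt(185) and -3/4 - (1/20)*sqrt(185); poles of order 1, moduli 3/4 - (1/20)*sqrt(185) and 3/4 + (1/20)*sqrt(185).
The radius of convergence is the smallest modulus among the singular points: 3/4 - (1/20)*sqrt(185).
The factor u**2 + 3*u/2 + 1/10 splits as (u - a)(u - a') with a = -3/4 - (1/20)*sqrt(185), a' = -3/4 + (1/20)*sqrt(185). At the order-1 pole a set g(u) = (u - a)*f(u) = [-5*u**2/36 + 8*u/33 + 35/31] / (u - a').
Simple pole: residue = g(a) at a = -3/4 - (1/20)*sqrt(185), which is 119/528 - (79043/1816848)*sqrt(185).
The factor u**2 + 3*u/2 + 1/10 splits as (u - a)(u - a') with a = -3/4 + (1/20)*sqrt(185), a' = -3/4 - (1/20)*sqrt(185). At the order-1 pole a set g(u) = (u - a)*f(u) = [-5*u**2/36 + 8*u/33 + 35/31] / (u - a').
Simple pole: residue = g(a) at a = -3/4 + (1/20)*sqrt(185), which is 119/528 + (79043/1816848)*sqrt(185).
List the singular points by increasing real part (a conjugate pair: the negative imaginary part first).

Radius of convergence at 0: 3/4 - (1/20)*sqrt(185).
At -3/4 - (1/20)*sqrt(185): a pole of order 1; residue 119/528 - (79043/1816848)*sqrt(185).
At -3/4 + (1/20)*sqrt(185): a pole of order 1; residue 119/528 + (79043/1816848)*sqrt(185).


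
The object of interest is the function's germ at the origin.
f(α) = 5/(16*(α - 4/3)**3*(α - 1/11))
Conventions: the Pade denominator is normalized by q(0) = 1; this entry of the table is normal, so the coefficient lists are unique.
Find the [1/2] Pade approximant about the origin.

Taylor coefficients needed (expand at 0): a_0 = 1485/1024, a_1 = 78705/4096, a_2 = 1771605/8192, a_3 = 78151095/32768.
Write the denominator as Q(α) = 1 + q1*α + q2*α^2. Requiring Q*f - P = O(α^4) with deg P <= 1 kills the coefficients of α^2..α^3 in Q*f:
  α^2: a_2 + q1*a_1 + q2*a_0 = 0, i.e. 1771605/8192 + (78705/4096)*q1 + (1485/1024)*q2 = 0.
  α^3: a_3 + q1*a_2 + q2*a_1 = 0, i.e. 78151095/32768 + (1771605/8192)*q1 + (78705/4096)*q2 = 0.
Solving this linear system: q1 = -589/47, q2 = 6363/376.
The numerator is Q*f truncated at degree 1: P0 = a_0 = 1485/1024; P1 = a_1 + q1*a_0 = 200475/192512.

The Pade approximant has numerator coefficients [1485/1024, 200475/192512]; denominator coefficients [1, -589/47, 6363/376].


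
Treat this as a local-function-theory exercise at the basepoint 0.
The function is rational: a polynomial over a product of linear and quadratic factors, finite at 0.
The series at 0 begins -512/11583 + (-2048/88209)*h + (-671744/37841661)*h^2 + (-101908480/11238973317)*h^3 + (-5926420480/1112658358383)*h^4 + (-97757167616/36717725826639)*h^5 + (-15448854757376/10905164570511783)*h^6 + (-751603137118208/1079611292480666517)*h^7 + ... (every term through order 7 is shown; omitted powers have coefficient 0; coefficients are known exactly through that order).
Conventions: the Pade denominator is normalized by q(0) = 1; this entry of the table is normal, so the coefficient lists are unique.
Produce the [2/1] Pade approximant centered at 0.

Taylor coefficients needed (read off): a_0 = -512/11583, a_1 = -2048/88209, a_2 = -671744/37841661, a_3 = -101908480/11238973317.
Write the denominator as Q(h) = 1 + q1*h. Requiring Q*f - P = O(h^4) with deg P <= 2 kills the coefficients of h^3..h^3 in Q*f:
  h^3: a_3 + q1*a_2 = 0, i.e. -101908480/11238973317 + (-671744/37841661)*q1 = 0.
Solving this linear system: q1 = -6220/12177.
The numerator is Q*f truncated at degree 2: P0 = a_0 = -512/11583; P1 = a_1 + q1*a_0 = -8192/12822381; P2 = a_2 + q1*a_1 = -679936/115401429.

The Pade approximant has numerator coefficients [-512/11583, -8192/12822381, -679936/115401429]; denominator coefficients [1, -6220/12177].


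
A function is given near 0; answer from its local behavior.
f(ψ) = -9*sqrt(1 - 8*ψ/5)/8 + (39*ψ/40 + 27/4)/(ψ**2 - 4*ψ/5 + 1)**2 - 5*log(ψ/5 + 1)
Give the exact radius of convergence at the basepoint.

The radius of convergence is 5/8.

Denominator factor (ψ**2 - 4*ψ/5 + 1)^2: discriminant -84/25, complex-conjugate roots (2/5) + ((1/5)*sqrt(21))*i and (2/5) - ((1/5)*sqrt(21))*i; poles of order 2, moduli 1 and 1.
Branch term (-9/8)*sqrt(1 - ψ/(5/8)): its argument vanishes at ψ = 5/8, a square-root branch point, modulus 5/8.
Branch term (-5)*log(1 - ψ/(-5)): its argument vanishes at ψ = -5, a logarithmic branch point, modulus 5.
The radius of convergence is the smallest modulus among the singular points: 5/8.


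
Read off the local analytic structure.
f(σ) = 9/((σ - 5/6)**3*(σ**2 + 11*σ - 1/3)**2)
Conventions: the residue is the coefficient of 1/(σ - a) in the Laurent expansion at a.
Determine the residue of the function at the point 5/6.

The residue is 6988042368/13841287201.

At the order-3 pole 5/6 set g(σ) = (σ - (5/6))^3*f(σ) = 9/(σ**2 + 11*σ - 1/3)**2.
Order-3 pole: residue = g''(a)/2; g''(5/6) = 13976084736/13841287201, so the residue is 6988042368/13841287201.


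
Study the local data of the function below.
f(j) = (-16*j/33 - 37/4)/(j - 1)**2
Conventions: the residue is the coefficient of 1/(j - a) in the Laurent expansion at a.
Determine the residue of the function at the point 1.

At the order-2 pole 1 set g(j) = (j - (1))^2*f(j) = -16*j/33 - 37/4.
Order-2 pole: residue = g'(a); g'(1) = -16/33, so the residue is -16/33.

The residue is -16/33.


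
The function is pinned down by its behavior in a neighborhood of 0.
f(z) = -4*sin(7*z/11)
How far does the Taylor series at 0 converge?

The radius of convergence is infinite.

The factor -sin(7*z/11) is entire and contributes no finite singular point.
The polynomial part has no poles.
No finite singular points: the Taylor series at 0 converges everywhere.


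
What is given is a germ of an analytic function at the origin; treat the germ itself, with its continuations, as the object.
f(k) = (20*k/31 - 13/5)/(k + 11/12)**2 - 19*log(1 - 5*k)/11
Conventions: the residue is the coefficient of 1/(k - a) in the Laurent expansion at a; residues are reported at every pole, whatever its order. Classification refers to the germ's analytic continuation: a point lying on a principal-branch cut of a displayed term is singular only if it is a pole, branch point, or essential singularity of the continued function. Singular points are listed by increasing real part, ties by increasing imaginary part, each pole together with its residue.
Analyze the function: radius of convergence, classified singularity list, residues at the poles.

Radius of convergence at 0: 1/5.
At -11/12: a pole of order 2; residue 20/31.
At 1/5: a logarithmic branch point.

Denominator factor (k + 11/12)^2: pole of order 2 at -11/12, modulus 11/12.
Branch term (-19/11)*log(1 - k/(1/5)): its argument vanishes at k = 1/5, a logarithmic branch point, modulus 1/5.
The radius of convergence is the smallest modulus among the singular points: 1/5.
The branch term is analytic at -11/12 and contributes nothing to the residue; only the rational part matters.
At the order-2 pole -11/12 set g(k) = (k - (-11/12))^2*(rational part) = 20*k/31 - 13/5.
Order-2 pole: residue = g'(a); g'(-11/12) = 20/31, so the residue is 20/31.
List the singular points by increasing real part (a conjugate pair: the negative imaginary part first).


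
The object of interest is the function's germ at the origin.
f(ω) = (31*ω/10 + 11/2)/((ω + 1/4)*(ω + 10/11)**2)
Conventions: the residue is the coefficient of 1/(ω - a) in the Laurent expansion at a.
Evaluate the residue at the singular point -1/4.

The residue is 45738/4205.

At the order-1 pole -1/4 set g(ω) = (ω - (-1/4))*f(ω) = (31*ω/10 + 11/2)/(ω + 10/11)**2.
Simple pole: residue = g(a) at a = -1/4, which is 45738/4205.


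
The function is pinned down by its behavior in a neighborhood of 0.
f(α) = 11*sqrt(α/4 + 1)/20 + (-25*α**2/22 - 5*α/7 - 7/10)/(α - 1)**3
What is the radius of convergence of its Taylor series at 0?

Denominator factor (α - 1)^3: pole of order 3 at 1, modulus 1.
Branch term (11/20)*sqrt(1 - α/(-4)): its argument vanishes at α = -4, a square-root branch point, modulus 4.
The radius of convergence is the smallest modulus among the singular points: 1.

The radius of convergence is 1.


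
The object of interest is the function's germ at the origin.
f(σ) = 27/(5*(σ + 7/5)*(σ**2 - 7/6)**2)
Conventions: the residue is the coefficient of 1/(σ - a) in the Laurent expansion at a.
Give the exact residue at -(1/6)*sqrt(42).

The residue is -60750/14161 - (8019/14161)*sqrt(42).

The factor σ**2 - 7/6 splits as (σ - a)(σ - a') with a = -(1/6)*sqrt(42), a' = (1/6)*sqrt(42). At the order-2 pole a set g(σ) = (σ - a)^2*f(σ) = [27/(5*(σ + 7/5))] / (σ - a')^2.
Order-2 pole: residue = g'(a); g'(-(1/6)*sqrt(42)) = -60750/14161 - (8019/14161)*sqrt(42), so the residue is -60750/14161 - (8019/14161)*sqrt(42).


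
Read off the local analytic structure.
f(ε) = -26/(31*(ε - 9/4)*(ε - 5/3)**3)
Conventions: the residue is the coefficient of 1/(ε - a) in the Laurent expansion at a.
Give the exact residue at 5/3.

The residue is 44928/10633.

At the order-3 pole 5/3 set g(ε) = (ε - (5/3))^3*f(ε) = -26/(31*(ε - 9/4)).
Order-3 pole: residue = g''(a)/2; g''(5/3) = 89856/10633, so the residue is 44928/10633.


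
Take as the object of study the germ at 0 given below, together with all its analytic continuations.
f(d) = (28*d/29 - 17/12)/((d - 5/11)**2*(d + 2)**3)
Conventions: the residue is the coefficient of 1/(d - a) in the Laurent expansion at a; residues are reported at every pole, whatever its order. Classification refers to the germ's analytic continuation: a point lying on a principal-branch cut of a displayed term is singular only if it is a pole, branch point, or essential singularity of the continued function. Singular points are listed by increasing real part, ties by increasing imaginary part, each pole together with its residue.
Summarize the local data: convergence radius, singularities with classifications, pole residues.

Radius of convergence at 0: 5/11.
At -2: a pole of order 3; residue -9006877/61647156.
At 5/11: a pole of order 2; residue 9006877/61647156.

Denominator factor (d - 5/11)^2: pole of order 2 at 5/11, modulus 5/11.
Denominator factor (d + 2)^3: pole of order 3 at -2, modulus 2.
The radius of convergence is the smallest modulus among the singular points: 5/11.
At the order-3 pole -2 set g(d) = (d - (-2))^3*f(d) = (28*d/29 - 17/12)/(d - 5/11)**2.
Order-3 pole: residue = g''(a)/2; g''(-2) = -9006877/30823578, so the residue is -9006877/61647156.
At the order-2 pole 5/11 set g(d) = (d - (5/11))^2*f(d) = (28*d/29 - 17/12)/(d + 2)**3.
Order-2 pole: residue = g'(a); g'(5/11) = 9006877/61647156, so the residue is 9006877/61647156.
List the singular points by increasing real part (a conjugate pair: the negative imaginary part first).


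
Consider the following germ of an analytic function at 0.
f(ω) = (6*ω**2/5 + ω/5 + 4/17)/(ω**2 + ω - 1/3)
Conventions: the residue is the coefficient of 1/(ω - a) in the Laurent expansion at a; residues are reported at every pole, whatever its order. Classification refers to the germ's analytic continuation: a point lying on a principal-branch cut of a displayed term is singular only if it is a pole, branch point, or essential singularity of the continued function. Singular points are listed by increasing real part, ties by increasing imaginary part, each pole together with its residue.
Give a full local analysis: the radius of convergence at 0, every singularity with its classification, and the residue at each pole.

Denominator factor (ω**2 + ω - 1/3): discriminant 7/3, real irrational roots -1/2 + (1/6)*sqrt(21) and -1/2 - (1/6)*sqrt(21); poles of order 1, moduli -1/2 + (1/6)*sqrt(21) and 1/2 + (1/6)*sqrt(21).
The radius of convergence is the smallest modulus among the singular points: -1/2 + (1/6)*sqrt(21).
The factor ω**2 + ω - 1/3 splits as (ω - a)(ω - a') with a = -1/2 - (1/6)*sqrt(21), a' = -1/2 + (1/6)*sqrt(21). At the order-1 pole a set g(ω) = (ω - a)*f(ω) = [6*ω**2/5 + ω/5 + 4/17] / (ω - a').
Simple pole: residue = g(a) at a = -1/2 - (1/6)*sqrt(21), which is -1/2 - (193/1190)*sqrt(21).
The factor ω**2 + ω - 1/3 splits as (ω - a)(ω - a') with a = -1/2 + (1/6)*sqrt(21), a' = -1/2 - (1/6)*sqrt(21). At the order-1 pole a set g(ω) = (ω - a)*f(ω) = [6*ω**2/5 + ω/5 + 4/17] / (ω - a').
Simple pole: residue = g(a) at a = -1/2 + (1/6)*sqrt(21), which is -1/2 + (193/1190)*sqrt(21).
List the singular points by increasing real part (a conjugate pair: the negative imaginary part first).

Radius of convergence at 0: -1/2 + (1/6)*sqrt(21).
At -1/2 - (1/6)*sqrt(21): a pole of order 1; residue -1/2 - (193/1190)*sqrt(21).
At -1/2 + (1/6)*sqrt(21): a pole of order 1; residue -1/2 + (193/1190)*sqrt(21).


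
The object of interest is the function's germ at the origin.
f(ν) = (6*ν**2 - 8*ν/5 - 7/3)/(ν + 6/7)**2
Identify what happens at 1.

The point is a regular point.

Denominator factors: ν + 6/7 = 13/7 at ν = 1 — none vanishes.
So the germ continues analytically to 1.


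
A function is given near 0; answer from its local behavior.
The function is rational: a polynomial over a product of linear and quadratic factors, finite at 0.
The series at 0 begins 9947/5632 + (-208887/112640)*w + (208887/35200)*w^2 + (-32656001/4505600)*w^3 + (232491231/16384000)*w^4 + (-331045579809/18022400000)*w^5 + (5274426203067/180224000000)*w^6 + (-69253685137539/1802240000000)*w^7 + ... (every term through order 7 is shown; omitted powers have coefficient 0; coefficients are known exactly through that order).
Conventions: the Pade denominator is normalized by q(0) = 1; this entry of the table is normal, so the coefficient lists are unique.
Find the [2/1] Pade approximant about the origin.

The Pade approximant has numerator coefficients [9947/5632, 3272563/10813440, 264520571/72089600]; denominator coefficients [1, 469/384].

Taylor coefficients needed (read off): a_0 = 9947/5632, a_1 = -208887/112640, a_2 = 208887/35200, a_3 = -32656001/4505600.
Write the denominator as Q(w) = 1 + q1*w. Requiring Q*f - P = O(w^4) with deg P <= 2 kills the coefficients of w^3..w^3 in Q*f:
  w^3: a_3 + q1*a_2 = 0, i.e. -32656001/4505600 + (208887/35200)*q1 = 0.
Solving this linear system: q1 = 469/384.
The numerator is Q*f truncated at degree 2: P0 = a_0 = 9947/5632; P1 = a_1 + q1*a_0 = 3272563/10813440; P2 = a_2 + q1*a_1 = 264520571/72089600.


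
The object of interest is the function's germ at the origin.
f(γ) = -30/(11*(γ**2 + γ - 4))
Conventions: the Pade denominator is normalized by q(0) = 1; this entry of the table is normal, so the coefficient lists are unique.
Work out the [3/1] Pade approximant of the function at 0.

The Pade approximant has numerator coefficients [15/22, -25/66, 5/66, -5/66]; denominator coefficients [1, -29/36].

Taylor coefficients needed (expand at 0): a_0 = 15/22, a_1 = 15/88, a_2 = 75/352, a_3 = 135/1408, a_4 = 435/5632.
Write the denominator as Q(γ) = 1 + q1*γ. Requiring Q*f - P = O(γ^5) with deg P <= 3 kills the coefficients of γ^4..γ^4 in Q*f:
  γ^4: a_4 + q1*a_3 = 0, i.e. 435/5632 + (135/1408)*q1 = 0.
Solving this linear system: q1 = -29/36.
The numerator is Q*f truncated at degree 3: P0 = a_0 = 15/22; P1 = a_1 + q1*a_0 = -25/66; P2 = a_2 + q1*a_1 = 5/66; P3 = a_3 + q1*a_2 = -5/66.


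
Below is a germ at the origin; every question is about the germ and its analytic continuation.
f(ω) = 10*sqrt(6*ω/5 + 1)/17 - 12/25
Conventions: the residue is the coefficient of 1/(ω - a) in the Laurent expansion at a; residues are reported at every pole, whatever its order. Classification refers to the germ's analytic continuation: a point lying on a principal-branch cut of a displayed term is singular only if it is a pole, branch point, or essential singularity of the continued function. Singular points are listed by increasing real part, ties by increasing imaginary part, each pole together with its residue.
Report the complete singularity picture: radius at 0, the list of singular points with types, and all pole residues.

Radius of convergence at 0: 5/6.
At -5/6: an algebraic (square-root) branch point.

Branch term (10/17)*sqrt(1 - ω/(-5/6)): its argument vanishes at ω = -5/6, a square-root branch point, modulus 5/6.
The radius of convergence is the smallest modulus among the singular points: 5/6.


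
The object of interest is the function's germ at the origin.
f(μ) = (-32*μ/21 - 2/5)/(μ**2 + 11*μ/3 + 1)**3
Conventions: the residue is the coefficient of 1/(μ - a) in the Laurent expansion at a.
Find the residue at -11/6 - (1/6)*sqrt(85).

The factor μ**2 + 11*μ/3 + 1 splits as (μ - a)(μ - a') with a = -11/6 - (1/6)*sqrt(85), a' = -11/6 + (1/6)*sqrt(85). At the order-3 pole a set g(μ) = (μ - a)^3*f(μ) = [-32*μ/21 - 2/5] / (μ - a')^3.
Order-3 pole: residue = g''(a)/2; g''(-11/6 - (1/6)*sqrt(85)) = -(244296/21494375)*sqrt(85), so the residue is -(122148/21494375)*sqrt(85).

The residue is -(122148/21494375)*sqrt(85).


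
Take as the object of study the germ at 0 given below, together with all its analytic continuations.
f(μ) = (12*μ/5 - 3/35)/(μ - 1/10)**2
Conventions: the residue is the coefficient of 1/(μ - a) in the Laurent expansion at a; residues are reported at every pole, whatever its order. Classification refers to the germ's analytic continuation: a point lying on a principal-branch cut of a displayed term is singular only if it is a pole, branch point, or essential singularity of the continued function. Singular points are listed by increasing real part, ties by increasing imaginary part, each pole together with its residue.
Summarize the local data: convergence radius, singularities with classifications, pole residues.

Radius of convergence at 0: 1/10.
At 1/10: a pole of order 2; residue 12/5.

Denominator factor (μ - 1/10)^2: pole of order 2 at 1/10, modulus 1/10.
The radius of convergence is the smallest modulus among the singular points: 1/10.
At the order-2 pole 1/10 set g(μ) = (μ - (1/10))^2*f(μ) = 12*μ/5 - 3/35.
Order-2 pole: residue = g'(a); g'(1/10) = 12/5, so the residue is 12/5.
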